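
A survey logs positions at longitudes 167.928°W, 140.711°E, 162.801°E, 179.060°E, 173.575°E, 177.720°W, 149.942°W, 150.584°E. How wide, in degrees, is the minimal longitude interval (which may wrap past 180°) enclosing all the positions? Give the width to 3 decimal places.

69.347°

Sort the longitudes: -177.720°, -167.928°, -149.942°, +140.711°, +150.584°, +162.801°, +173.575°, +179.060°.
Eastward gaps between consecutive values (wrapping around): 9.792°, 17.986°, 290.653°, 9.873°, 12.217°, 10.774°, 5.485°, 3.220°.
Largest gap = 290.653° ⇒ minimal covering band is its complement: 360° − 290.653° = 69.347°.
Band runs from +140.711° eastward to -149.942°, crossing the antimeridian.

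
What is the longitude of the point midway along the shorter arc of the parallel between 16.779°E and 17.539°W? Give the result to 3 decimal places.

Signed shortest Δλ from +16.779° to -17.539° is -34.318°.
Midpoint longitude = +16.779° + (-34.318°)/2 = +16.779° − 17.159° = -0.380°.

0.380°W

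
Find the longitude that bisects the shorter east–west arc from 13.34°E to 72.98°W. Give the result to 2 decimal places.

29.82°W

Signed shortest Δλ from +13.34° to -72.98° is -86.32°.
Midpoint longitude = +13.34° + (-86.32°)/2 = +13.34° − 43.16° = -29.82°.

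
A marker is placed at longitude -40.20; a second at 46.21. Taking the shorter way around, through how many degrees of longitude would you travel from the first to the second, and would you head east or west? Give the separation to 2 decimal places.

Raw difference: 46.21 − -40.20 = 86.41°.
Normalise into (−180°, 180°]: 86.41° stays 86.41°.
Positive ⇒ the second point lies to the east; separation 86.41°.

86.41° east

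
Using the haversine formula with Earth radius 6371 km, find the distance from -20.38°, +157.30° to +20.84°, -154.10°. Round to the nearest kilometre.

Δλ = -154.10 − 157.30 = -311.40°; wrapped into (−180°, 180°]: 48.60°.
Δφ = 20.84 − -20.38 = 41.22°.
a = sin²(Δφ/2) + cos φ₁ · cos φ₂ · sin²(Δλ/2) = 0.272266.
c = 2·atan2(√a, √(1−a)) = 1.09790 rad → d = 6371·c ≈ 6994.71 km.

6995 km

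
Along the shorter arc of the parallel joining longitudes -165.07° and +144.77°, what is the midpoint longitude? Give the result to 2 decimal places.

Signed shortest Δλ from -165.07° to +144.77° is -50.16°.
Midpoint longitude = -165.07° + (-50.16°)/2 = -165.07° − 25.08° = -190.15°.
Normalise into (−180°, 180°]: +169.85°.
(The naïve average (-165.07 + +144.77)/2 = -10.15° is on the wrong side of the globe.)

+169.85°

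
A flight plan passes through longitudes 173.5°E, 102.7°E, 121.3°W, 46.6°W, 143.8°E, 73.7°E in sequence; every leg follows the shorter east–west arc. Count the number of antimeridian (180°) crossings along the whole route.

Leg 1: +173.5° → +102.7°, shortest Δλ = -70.8° (west) — does not cross 180°.
Leg 2: +102.7° → -121.3°, shortest Δλ = 136.0° (east) — crosses 180°.
Leg 3: -121.3° → -46.6°, shortest Δλ = 74.7° (east) — does not cross 180°.
Leg 4: -46.6° → +143.8°, shortest Δλ = -169.6° (west) — crosses 180°.
Leg 5: +143.8° → +73.7°, shortest Δλ = -70.1° (west) — does not cross 180°.
Total crossings: 2.

2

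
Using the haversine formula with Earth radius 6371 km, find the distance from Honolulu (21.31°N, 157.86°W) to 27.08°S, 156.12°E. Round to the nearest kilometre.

Δλ = 156.12 − -157.86 = 313.98°; wrapped into (−180°, 180°]: -46.02°.
Δφ = -27.08 − 21.31 = -48.39°.
a = sin²(Δφ/2) + cos φ₁ · cos φ₂ · sin²(Δλ/2) = 0.294715.
c = 2·atan2(√a, √(1−a)) = 1.14772 rad → d = 6371·c ≈ 7312.11 km.

7312 km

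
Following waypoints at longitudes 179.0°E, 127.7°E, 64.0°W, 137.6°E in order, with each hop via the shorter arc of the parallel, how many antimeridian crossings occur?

Leg 1: +179.0° → +127.7°, shortest Δλ = -51.3° (west) — does not cross 180°.
Leg 2: +127.7° → -64.0°, shortest Δλ = 168.3° (east) — crosses 180°.
Leg 3: -64.0° → +137.6°, shortest Δλ = -158.4° (west) — crosses 180°.
Total crossings: 2.

2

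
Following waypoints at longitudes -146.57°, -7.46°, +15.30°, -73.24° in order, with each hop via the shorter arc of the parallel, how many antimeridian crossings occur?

Leg 1: -146.57° → -7.46°, shortest Δλ = 139.11° (east) — does not cross 180°.
Leg 2: -7.46° → +15.30°, shortest Δλ = 22.76° (east) — does not cross 180°.
Leg 3: +15.30° → -73.24°, shortest Δλ = -88.54° (west) — does not cross 180°.
Total crossings: 0.

0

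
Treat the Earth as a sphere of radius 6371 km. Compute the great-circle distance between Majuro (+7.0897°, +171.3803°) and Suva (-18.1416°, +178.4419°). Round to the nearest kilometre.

Δλ = 178.4419 − 171.3803 = 7.0616°.
Δφ = -18.1416 − 7.0897 = -25.2313°.
a = sin²(Δφ/2) + cos φ₁ · cos φ₂ · sin²(Δλ/2) = 0.051279.
c = 2·atan2(√a, √(1−a)) = 0.45686 rad → d = 6371·c ≈ 2910.67 km.

2911 km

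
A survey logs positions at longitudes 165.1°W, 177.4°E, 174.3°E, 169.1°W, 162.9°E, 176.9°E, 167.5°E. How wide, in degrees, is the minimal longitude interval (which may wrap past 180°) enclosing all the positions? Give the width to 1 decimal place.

Sort the longitudes: -169.1°, -165.1°, +162.9°, +167.5°, +174.3°, +176.9°, +177.4°.
Eastward gaps between consecutive values (wrapping around): 4.0°, 328.0°, 4.6°, 6.8°, 2.6°, 0.5°, 13.5°.
Largest gap = 328.0° ⇒ minimal covering band is its complement: 360° − 328.0° = 32.0°.
Band runs from +162.9° eastward to -165.1°, crossing the antimeridian.

32.0°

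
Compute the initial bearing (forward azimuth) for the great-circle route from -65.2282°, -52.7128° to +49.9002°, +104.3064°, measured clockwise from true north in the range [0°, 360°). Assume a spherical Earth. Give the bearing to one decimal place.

130.9°

Δλ = 104.3064 − -52.7128 = 157.0192°.
θ = atan2( sin Δλ · cos φ₂ , cos φ₁ · sin φ₂ − sin φ₁ · cos φ₂ · cos Δλ )
  = atan2(0.25148, -0.21793) = 130.912° → normalised to [0°, 360°): 130.912°.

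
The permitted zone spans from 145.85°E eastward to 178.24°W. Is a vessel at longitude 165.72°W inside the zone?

Band width going east from +145.85° to -178.24°: ((-178.24 − 145.85) mod 360) = 35.91°.
Offset of -165.72° east of the west edge: ((-165.72 − 145.85) mod 360) = 48.43°.
48.43° > 35.91° ⇒ outside.

No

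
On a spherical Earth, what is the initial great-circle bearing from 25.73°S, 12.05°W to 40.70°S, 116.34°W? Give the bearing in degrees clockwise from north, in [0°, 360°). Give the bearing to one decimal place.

227.7°

Δλ = -116.34 − -12.05 = -104.29°.
θ = atan2( sin Δλ · cos φ₂ , cos φ₁ · sin φ₂ − sin φ₁ · cos φ₂ · cos Δλ )
  = atan2(-0.73468, -0.66868) = -132.308° → normalised to [0°, 360°): 227.692°.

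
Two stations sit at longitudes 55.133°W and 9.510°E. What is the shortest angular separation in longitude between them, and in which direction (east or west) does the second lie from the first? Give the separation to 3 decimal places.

64.643° east

Raw difference: 9.510 − -55.133 = 64.643°.
Normalise into (−180°, 180°]: 64.643° stays 64.643°.
Positive ⇒ the second point lies to the east; separation 64.643°.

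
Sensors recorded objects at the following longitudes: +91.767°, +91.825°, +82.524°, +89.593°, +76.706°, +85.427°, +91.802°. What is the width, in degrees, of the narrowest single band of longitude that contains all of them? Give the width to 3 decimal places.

15.119°

Sort the longitudes: +76.706°, +82.524°, +85.427°, +89.593°, +91.767°, +91.802°, +91.825°.
Eastward gaps between consecutive values (wrapping around): 5.818°, 2.903°, 4.166°, 2.174°, 0.035°, 0.023°, 344.881°.
Largest gap = 344.881° ⇒ minimal covering band is its complement: 360° − 344.881° = 15.119°.
Band runs from +76.706° eastward to +91.825°.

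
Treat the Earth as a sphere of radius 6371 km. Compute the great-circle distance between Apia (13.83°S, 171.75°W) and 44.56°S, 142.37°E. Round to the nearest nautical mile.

Δλ = 142.37 − -171.75 = 314.12°; wrapped into (−180°, 180°]: -45.88°.
Δφ = -44.56 − -13.83 = -30.73°.
a = sin²(Δφ/2) + cos φ₁ · cos φ₂ · sin²(Δλ/2) = 0.175314.
c = 2·atan2(√a, √(1−a)) = 0.86404 rad → d = 6371·c ≈ 5504.78 km ≈ 2972.34 nmi.

2972 nmi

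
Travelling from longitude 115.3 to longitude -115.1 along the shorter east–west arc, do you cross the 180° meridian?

Yes

Naïve |-115.1 − 115.3| = 230.4° > 180°, so the shorter arc goes the other way round — across 180°.
Signed shortest Δλ = ((-115.1 − 115.3 + 180) mod 360) − 180 = 129.6°.
Going east by 129.6° from +115.3° passes through 180° before reaching -115.1°.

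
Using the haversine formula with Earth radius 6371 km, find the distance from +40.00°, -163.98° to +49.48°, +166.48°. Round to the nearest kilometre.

2539 km

Δλ = 166.48 − -163.98 = 330.46°; wrapped into (−180°, 180°]: -29.54°.
Δφ = 49.48 − 40.00 = 9.48°.
a = sin²(Δφ/2) + cos φ₁ · cos φ₂ · sin²(Δλ/2) = 0.039177.
c = 2·atan2(√a, √(1−a)) = 0.39849 rad → d = 6371·c ≈ 2538.80 km.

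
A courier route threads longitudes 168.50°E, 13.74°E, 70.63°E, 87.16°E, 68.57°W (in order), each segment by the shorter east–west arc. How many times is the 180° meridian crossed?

Leg 1: +168.50° → +13.74°, shortest Δλ = -154.76° (west) — does not cross 180°.
Leg 2: +13.74° → +70.63°, shortest Δλ = 56.89° (east) — does not cross 180°.
Leg 3: +70.63° → +87.16°, shortest Δλ = 16.53° (east) — does not cross 180°.
Leg 4: +87.16° → -68.57°, shortest Δλ = -155.73° (west) — does not cross 180°.
Total crossings: 0.

0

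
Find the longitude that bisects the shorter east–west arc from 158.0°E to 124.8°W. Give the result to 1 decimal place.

Signed shortest Δλ from +158.0° to -124.8° is +77.2°.
Midpoint longitude = +158.0° + (+77.2°)/2 = +158.0° + 38.6° = +196.6°.
Normalise into (−180°, 180°]: -163.4°.
(The naïve average (+158.0 + -124.8)/2 = 16.6° is on the wrong side of the globe.)

163.4°W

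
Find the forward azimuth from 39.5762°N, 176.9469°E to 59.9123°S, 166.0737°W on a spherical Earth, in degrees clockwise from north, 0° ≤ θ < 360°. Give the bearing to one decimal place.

171.4°

Δλ = -166.0737 − 176.9469 = -343.0206°; wrapped into (−180°, 180°]: 16.9794°.
θ = atan2( sin Δλ · cos φ₂ , cos φ₁ · sin φ₂ − sin φ₁ · cos φ₂ · cos Δλ )
  = atan2(0.14640, -0.97240) = 171.438° → normalised to [0°, 360°): 171.438°.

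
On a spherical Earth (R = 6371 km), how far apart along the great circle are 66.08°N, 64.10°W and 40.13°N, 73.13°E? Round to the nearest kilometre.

Δλ = 73.13 − -64.10 = 137.23°.
Δφ = 40.13 − 66.08 = -25.95°.
a = sin²(Δφ/2) + cos φ₁ · cos φ₂ · sin²(Δλ/2) = 0.319203.
c = 2·atan2(√a, √(1−a)) = 1.20082 rad → d = 6371·c ≈ 7650.42 km.

7650 km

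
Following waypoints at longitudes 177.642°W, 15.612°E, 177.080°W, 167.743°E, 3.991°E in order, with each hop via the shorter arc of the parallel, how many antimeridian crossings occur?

3

Leg 1: -177.642° → +15.612°, shortest Δλ = -166.746° (west) — crosses 180°.
Leg 2: +15.612° → -177.080°, shortest Δλ = 167.308° (east) — crosses 180°.
Leg 3: -177.080° → +167.743°, shortest Δλ = -15.177° (west) — crosses 180°.
Leg 4: +167.743° → +3.991°, shortest Δλ = -163.752° (west) — does not cross 180°.
Total crossings: 3.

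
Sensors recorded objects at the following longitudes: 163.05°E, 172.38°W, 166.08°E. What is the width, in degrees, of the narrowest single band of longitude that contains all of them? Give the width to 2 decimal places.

Sort the longitudes: -172.38°, +163.05°, +166.08°.
Eastward gaps between consecutive values (wrapping around): 335.43°, 3.03°, 21.54°.
Largest gap = 335.43° ⇒ minimal covering band is its complement: 360° − 335.43° = 24.57°.
Band runs from +163.05° eastward to -172.38°, crossing the antimeridian.

24.57°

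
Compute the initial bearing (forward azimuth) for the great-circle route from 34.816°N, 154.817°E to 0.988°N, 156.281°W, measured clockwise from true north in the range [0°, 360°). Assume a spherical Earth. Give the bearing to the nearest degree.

116°

Δλ = -156.281 − 154.817 = -311.098°; wrapped into (−180°, 180°]: 48.902°.
θ = atan2( sin Δλ · cos φ₂ , cos φ₁ · sin φ₂ − sin φ₁ · cos φ₂ · cos Δλ )
  = atan2(0.75347, -0.36110) = 115.606° → normalised to [0°, 360°): 115.606°.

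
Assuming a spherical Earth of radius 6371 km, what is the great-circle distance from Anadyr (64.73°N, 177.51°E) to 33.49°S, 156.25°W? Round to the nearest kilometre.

Δλ = -156.25 − 177.51 = -333.76°; wrapped into (−180°, 180°]: 26.24°.
Δφ = -33.49 − 64.73 = -98.22°.
a = sin²(Δφ/2) + cos φ₁ · cos φ₂ · sin²(Δλ/2) = 0.589831.
c = 2·atan2(√a, √(1−a)) = 1.75144 rad → d = 6371·c ≈ 11158.42 km.

11158 km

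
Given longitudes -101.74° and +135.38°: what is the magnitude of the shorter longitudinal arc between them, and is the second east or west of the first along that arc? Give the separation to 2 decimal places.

122.88° west

Raw difference: 135.38 − -101.74 = 237.12°.
Normalise into (−180°, 180°]: 237.12° − 360° = -122.88°.
Negative ⇒ the second point lies to the west; separation 122.88°.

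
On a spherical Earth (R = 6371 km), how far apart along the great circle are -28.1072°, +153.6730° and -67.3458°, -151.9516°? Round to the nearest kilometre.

Δλ = -151.9516 − 153.6730 = -305.6246°; wrapped into (−180°, 180°]: 54.3754°.
Δφ = -67.3458 − -28.1072 = -39.2386°.
a = sin²(Δφ/2) + cos φ₁ · cos φ₂ · sin²(Δλ/2) = 0.183667.
c = 2·atan2(√a, √(1−a)) = 0.88581 rad → d = 6371·c ≈ 5643.47 km.

5643 km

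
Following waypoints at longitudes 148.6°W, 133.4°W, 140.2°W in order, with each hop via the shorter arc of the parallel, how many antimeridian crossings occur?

Leg 1: -148.6° → -133.4°, shortest Δλ = 15.2° (east) — does not cross 180°.
Leg 2: -133.4° → -140.2°, shortest Δλ = -6.8° (west) — does not cross 180°.
Total crossings: 0.

0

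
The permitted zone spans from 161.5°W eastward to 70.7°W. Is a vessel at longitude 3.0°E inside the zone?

No

Band width going east from -161.5° to -70.7°: ((-70.7 − -161.5) mod 360) = 90.8°.
Offset of +3.0° east of the west edge: ((3.0 − -161.5) mod 360) = 164.5°.
164.5° > 90.8° ⇒ outside.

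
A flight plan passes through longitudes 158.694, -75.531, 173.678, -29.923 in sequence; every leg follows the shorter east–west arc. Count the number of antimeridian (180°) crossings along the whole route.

3

Leg 1: +158.694° → -75.531°, shortest Δλ = 125.775° (east) — crosses 180°.
Leg 2: -75.531° → +173.678°, shortest Δλ = -110.791° (west) — crosses 180°.
Leg 3: +173.678° → -29.923°, shortest Δλ = 156.399° (east) — crosses 180°.
Total crossings: 3.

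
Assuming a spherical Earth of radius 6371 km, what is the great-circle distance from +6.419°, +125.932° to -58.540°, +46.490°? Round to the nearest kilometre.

10010 km

Δλ = 46.490 − 125.932 = -79.442°.
Δφ = -58.540 − 6.419 = -64.959°.
a = sin²(Δφ/2) + cos φ₁ · cos φ₂ · sin²(Δλ/2) = 0.500168.
c = 2·atan2(√a, √(1−a)) = 1.57113 rad → d = 6371·c ≈ 10009.68 km.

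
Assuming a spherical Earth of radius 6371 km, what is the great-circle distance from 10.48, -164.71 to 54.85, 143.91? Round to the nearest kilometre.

Δλ = 143.91 − -164.71 = 308.62°; wrapped into (−180°, 180°]: -51.38°.
Δφ = 54.85 − 10.48 = 44.37°.
a = sin²(Δφ/2) + cos φ₁ · cos φ₂ · sin²(Δλ/2) = 0.248967.
c = 2·atan2(√a, √(1−a)) = 1.04481 rad → d = 6371·c ≈ 6656.49 km.

6656 km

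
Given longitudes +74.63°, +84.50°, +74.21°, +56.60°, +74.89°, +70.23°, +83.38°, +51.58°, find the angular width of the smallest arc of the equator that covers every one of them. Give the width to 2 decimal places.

Sort the longitudes: +51.58°, +56.60°, +70.23°, +74.21°, +74.63°, +74.89°, +83.38°, +84.50°.
Eastward gaps between consecutive values (wrapping around): 5.02°, 13.63°, 3.98°, 0.42°, 0.26°, 8.49°, 1.12°, 327.08°.
Largest gap = 327.08° ⇒ minimal covering band is its complement: 360° − 327.08° = 32.92°.
Band runs from +51.58° eastward to +84.50°.

32.92°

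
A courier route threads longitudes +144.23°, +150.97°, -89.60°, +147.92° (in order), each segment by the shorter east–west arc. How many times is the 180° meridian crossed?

2

Leg 1: +144.23° → +150.97°, shortest Δλ = 6.74° (east) — does not cross 180°.
Leg 2: +150.97° → -89.60°, shortest Δλ = 119.43° (east) — crosses 180°.
Leg 3: -89.60° → +147.92°, shortest Δλ = -122.48° (west) — crosses 180°.
Total crossings: 2.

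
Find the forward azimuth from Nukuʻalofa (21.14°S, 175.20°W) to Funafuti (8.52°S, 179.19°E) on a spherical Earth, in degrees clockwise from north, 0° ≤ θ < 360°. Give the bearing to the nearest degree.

Δλ = 179.19 − -175.20 = 354.39°; wrapped into (−180°, 180°]: -5.61°.
θ = atan2( sin Δλ · cos φ₂ , cos φ₁ · sin φ₂ − sin φ₁ · cos φ₂ · cos Δλ )
  = atan2(-0.09668, 0.21678) = -24.036° → normalised to [0°, 360°): 335.964°.

336°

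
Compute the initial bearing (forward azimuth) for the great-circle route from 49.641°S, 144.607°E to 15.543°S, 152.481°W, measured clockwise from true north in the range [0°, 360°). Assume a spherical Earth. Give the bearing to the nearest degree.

79°

Δλ = -152.481 − 144.607 = -297.088°; wrapped into (−180°, 180°]: 62.912°.
θ = atan2( sin Δλ · cos φ₂ , cos φ₁ · sin φ₂ − sin φ₁ · cos φ₂ · cos Δλ )
  = atan2(0.85775, 0.16077) = 79.384° → normalised to [0°, 360°): 79.384°.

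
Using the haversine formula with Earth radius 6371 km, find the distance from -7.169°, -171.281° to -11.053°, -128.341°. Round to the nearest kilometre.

4730 km

Δλ = -128.341 − -171.281 = 42.940°.
Δφ = -11.053 − -7.169 = -3.884°.
a = sin²(Δφ/2) + cos φ₁ · cos φ₂ · sin²(Δλ/2) = 0.131602.
c = 2·atan2(√a, √(1−a)) = 0.74248 rad → d = 6371·c ≈ 4730.32 km.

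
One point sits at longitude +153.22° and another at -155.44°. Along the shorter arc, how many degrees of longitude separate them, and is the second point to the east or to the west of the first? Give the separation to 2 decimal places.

51.34° east

Raw difference: -155.44 − 153.22 = -308.66°.
Normalise into (−180°, 180°]: -308.66° + 360° = 51.34°.
Positive ⇒ the second point lies to the east; separation 51.34°.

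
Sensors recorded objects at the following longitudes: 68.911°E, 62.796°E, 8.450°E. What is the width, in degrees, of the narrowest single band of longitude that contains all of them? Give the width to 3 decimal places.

Sort the longitudes: +8.450°, +62.796°, +68.911°.
Eastward gaps between consecutive values (wrapping around): 54.346°, 6.115°, 299.539°.
Largest gap = 299.539° ⇒ minimal covering band is its complement: 360° − 299.539° = 60.461°.
Band runs from +8.450° eastward to +68.911°.

60.461°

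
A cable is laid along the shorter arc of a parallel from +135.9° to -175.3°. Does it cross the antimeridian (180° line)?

Naïve |-175.3 − 135.9| = 311.2° > 180°, so the shorter arc goes the other way round — across 180°.
Signed shortest Δλ = ((-175.3 − 135.9 + 180) mod 360) − 180 = 48.8°.
Going east by 48.8° from +135.9° passes through 180° before reaching -175.3°.

Yes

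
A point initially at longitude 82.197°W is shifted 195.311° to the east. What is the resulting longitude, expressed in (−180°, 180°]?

113.114°E

Start at -82.197°; shift +195.311° → +113.114°.
+113.114° already lies in (−180°, 180°].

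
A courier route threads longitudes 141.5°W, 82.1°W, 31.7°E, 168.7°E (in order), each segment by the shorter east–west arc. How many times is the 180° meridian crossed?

Leg 1: -141.5° → -82.1°, shortest Δλ = 59.4° (east) — does not cross 180°.
Leg 2: -82.1° → +31.7°, shortest Δλ = 113.8° (east) — does not cross 180°.
Leg 3: +31.7° → +168.7°, shortest Δλ = 137.0° (east) — does not cross 180°.
Total crossings: 0.

0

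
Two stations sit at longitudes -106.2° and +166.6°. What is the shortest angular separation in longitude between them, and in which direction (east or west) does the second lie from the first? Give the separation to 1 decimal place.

87.2° west

Raw difference: 166.6 − -106.2 = 272.8°.
Normalise into (−180°, 180°]: 272.8° − 360° = -87.2°.
Negative ⇒ the second point lies to the west; separation 87.2°.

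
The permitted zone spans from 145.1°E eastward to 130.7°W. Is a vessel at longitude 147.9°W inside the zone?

Band width going east from +145.1° to -130.7°: ((-130.7 − 145.1) mod 360) = 84.2°.
Offset of -147.9° east of the west edge: ((-147.9 − 145.1) mod 360) = 67.0°.
67.0° ≤ 84.2° ⇒ inside.

Yes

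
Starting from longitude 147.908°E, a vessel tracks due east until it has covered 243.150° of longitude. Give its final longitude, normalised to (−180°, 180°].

31.058°E

Start at +147.908°; shift +243.150° → +391.058°.
+391.058° lies outside (−180°, 180°]; subtract 360° → +31.058°.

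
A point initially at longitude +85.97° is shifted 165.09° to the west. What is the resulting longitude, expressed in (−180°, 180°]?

Start at +85.97°; shift −165.09° → -79.12°.
-79.12° already lies in (−180°, 180°].

-79.12°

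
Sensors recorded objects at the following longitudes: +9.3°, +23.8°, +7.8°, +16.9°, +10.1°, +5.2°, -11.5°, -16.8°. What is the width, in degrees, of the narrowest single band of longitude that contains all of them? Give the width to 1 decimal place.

40.6°

Sort the longitudes: -16.8°, -11.5°, +5.2°, +7.8°, +9.3°, +10.1°, +16.9°, +23.8°.
Eastward gaps between consecutive values (wrapping around): 5.3°, 16.7°, 2.6°, 1.5°, 0.8°, 6.8°, 6.9°, 319.4°.
Largest gap = 319.4° ⇒ minimal covering band is its complement: 360° − 319.4° = 40.6°.
Band runs from -16.8° eastward to +23.8°.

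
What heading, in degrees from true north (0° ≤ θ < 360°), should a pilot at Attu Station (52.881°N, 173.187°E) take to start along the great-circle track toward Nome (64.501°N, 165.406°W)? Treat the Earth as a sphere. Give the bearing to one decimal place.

34.9°

Δλ = -165.406 − 173.187 = -338.593°; wrapped into (−180°, 180°]: 21.407°.
θ = atan2( sin Δλ · cos φ₂ , cos φ₁ · sin φ₂ − sin φ₁ · cos φ₂ · cos Δλ )
  = atan2(0.15713, 0.22510) = 34.916° → normalised to [0°, 360°): 34.916°.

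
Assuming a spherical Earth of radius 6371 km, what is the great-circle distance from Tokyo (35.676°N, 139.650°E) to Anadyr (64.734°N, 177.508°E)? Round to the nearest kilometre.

4087 km

Δλ = 177.508 − 139.650 = 37.858°.
Δφ = 64.734 − 35.676 = 29.058°.
a = sin²(Δφ/2) + cos φ₁ · cos φ₂ · sin²(Δλ/2) = 0.099422.
c = 2·atan2(√a, √(1−a)) = 0.64157 rad → d = 6371·c ≈ 4087.45 km.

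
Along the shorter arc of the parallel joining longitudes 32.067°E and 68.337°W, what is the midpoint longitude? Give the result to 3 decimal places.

18.135°W

Signed shortest Δλ from +32.067° to -68.337° is -100.404°.
Midpoint longitude = +32.067° + (-100.404°)/2 = +32.067° − 50.202° = -18.135°.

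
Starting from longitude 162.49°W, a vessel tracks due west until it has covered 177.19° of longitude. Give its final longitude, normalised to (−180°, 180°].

20.32°E

Start at -162.49°; shift −177.19° → -339.68°.
-339.68° lies outside (−180°, 180°]; add 360° → +20.32°.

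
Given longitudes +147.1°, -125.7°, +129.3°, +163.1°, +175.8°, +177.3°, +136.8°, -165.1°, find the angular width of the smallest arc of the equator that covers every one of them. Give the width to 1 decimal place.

Sort the longitudes: -165.1°, -125.7°, +129.3°, +136.8°, +147.1°, +163.1°, +175.8°, +177.3°.
Eastward gaps between consecutive values (wrapping around): 39.4°, 255.0°, 7.5°, 10.3°, 16.0°, 12.7°, 1.5°, 17.6°.
Largest gap = 255.0° ⇒ minimal covering band is its complement: 360° − 255.0° = 105.0°.
Band runs from +129.3° eastward to -125.7°, crossing the antimeridian.

105.0°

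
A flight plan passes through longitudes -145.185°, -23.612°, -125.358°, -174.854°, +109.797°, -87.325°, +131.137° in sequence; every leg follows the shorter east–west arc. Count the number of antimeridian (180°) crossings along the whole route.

Leg 1: -145.185° → -23.612°, shortest Δλ = 121.573° (east) — does not cross 180°.
Leg 2: -23.612° → -125.358°, shortest Δλ = -101.746° (west) — does not cross 180°.
Leg 3: -125.358° → -174.854°, shortest Δλ = -49.496° (west) — does not cross 180°.
Leg 4: -174.854° → +109.797°, shortest Δλ = -75.349° (west) — crosses 180°.
Leg 5: +109.797° → -87.325°, shortest Δλ = 162.878° (east) — crosses 180°.
Leg 6: -87.325° → +131.137°, shortest Δλ = -141.538° (west) — crosses 180°.
Total crossings: 3.

3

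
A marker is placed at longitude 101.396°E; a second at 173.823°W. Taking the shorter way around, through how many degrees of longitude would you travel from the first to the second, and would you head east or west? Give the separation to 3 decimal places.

84.781° east

Raw difference: -173.823 − 101.396 = -275.219°.
Normalise into (−180°, 180°]: -275.219° + 360° = 84.781°.
Positive ⇒ the second point lies to the east; separation 84.781°.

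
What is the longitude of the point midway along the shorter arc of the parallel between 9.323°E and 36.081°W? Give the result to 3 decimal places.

Signed shortest Δλ from +9.323° to -36.081° is -45.404°.
Midpoint longitude = +9.323° + (-45.404°)/2 = +9.323° − 22.702° = -13.379°.

13.379°W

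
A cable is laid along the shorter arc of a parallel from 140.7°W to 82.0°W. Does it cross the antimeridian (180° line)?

No

Signed shortest Δλ = ((-82.0 − -140.7 + 180) mod 360) − 180 = 58.7°.
Going east by 58.7° from -140.7° reaches -82.0° without touching 180°.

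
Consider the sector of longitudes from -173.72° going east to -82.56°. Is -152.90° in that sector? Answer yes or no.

Yes

Band width going east from -173.72° to -82.56°: ((-82.56 − -173.72) mod 360) = 91.16°.
Offset of -152.90° east of the west edge: ((-152.90 − -173.72) mod 360) = 20.82°.
20.82° ≤ 91.16° ⇒ inside.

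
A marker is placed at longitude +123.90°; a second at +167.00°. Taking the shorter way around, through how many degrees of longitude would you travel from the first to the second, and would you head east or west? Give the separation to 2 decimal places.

43.10° east

Raw difference: 167.00 − 123.90 = 43.1°.
Normalise into (−180°, 180°]: 43.1° stays 43.1°.
Positive ⇒ the second point lies to the east; separation 43.10°.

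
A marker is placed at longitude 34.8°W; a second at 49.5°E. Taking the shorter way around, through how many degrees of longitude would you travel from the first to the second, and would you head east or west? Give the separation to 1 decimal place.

Raw difference: 49.5 − -34.8 = 84.3°.
Normalise into (−180°, 180°]: 84.3° stays 84.3°.
Positive ⇒ the second point lies to the east; separation 84.3°.

84.3° east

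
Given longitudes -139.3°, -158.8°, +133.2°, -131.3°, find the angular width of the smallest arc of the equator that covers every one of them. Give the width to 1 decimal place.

95.5°

Sort the longitudes: -158.8°, -139.3°, -131.3°, +133.2°.
Eastward gaps between consecutive values (wrapping around): 19.5°, 8.0°, 264.5°, 68.0°.
Largest gap = 264.5° ⇒ minimal covering band is its complement: 360° − 264.5° = 95.5°.
Band runs from +133.2° eastward to -131.3°, crossing the antimeridian.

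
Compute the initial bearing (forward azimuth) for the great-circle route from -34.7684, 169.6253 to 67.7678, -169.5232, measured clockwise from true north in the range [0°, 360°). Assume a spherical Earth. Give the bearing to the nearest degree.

8°

Δλ = -169.5232 − 169.6253 = -339.1485°; wrapped into (−180°, 180°]: 20.8515°.
θ = atan2( sin Δλ · cos φ₂ , cos φ₁ · sin φ₂ − sin φ₁ · cos φ₂ · cos Δλ )
  = atan2(0.13468, 0.96203) = 7.969° → normalised to [0°, 360°): 7.969°.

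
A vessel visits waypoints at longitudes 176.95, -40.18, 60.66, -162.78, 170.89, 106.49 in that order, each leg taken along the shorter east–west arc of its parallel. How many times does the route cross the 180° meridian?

3

Leg 1: +176.95° → -40.18°, shortest Δλ = 142.87° (east) — crosses 180°.
Leg 2: -40.18° → +60.66°, shortest Δλ = 100.84° (east) — does not cross 180°.
Leg 3: +60.66° → -162.78°, shortest Δλ = 136.56° (east) — crosses 180°.
Leg 4: -162.78° → +170.89°, shortest Δλ = -26.33° (west) — crosses 180°.
Leg 5: +170.89° → +106.49°, shortest Δλ = -64.4° (west) — does not cross 180°.
Total crossings: 3.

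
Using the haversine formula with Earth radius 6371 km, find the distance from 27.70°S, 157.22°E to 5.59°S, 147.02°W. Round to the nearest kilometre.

Δλ = -147.02 − 157.22 = -304.24°; wrapped into (−180°, 180°]: 55.76°.
Δφ = -5.59 − -27.70 = 22.11°.
a = sin²(Δφ/2) + cos φ₁ · cos φ₂ · sin²(Δλ/2) = 0.229457.
c = 2·atan2(√a, √(1−a)) = 0.99907 rad → d = 6371·c ≈ 6365.06 km.

6365 km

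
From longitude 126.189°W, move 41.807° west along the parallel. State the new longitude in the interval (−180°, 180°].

Start at -126.189°; shift −41.807° → -167.996°.
-167.996° already lies in (−180°, 180°].

167.996°W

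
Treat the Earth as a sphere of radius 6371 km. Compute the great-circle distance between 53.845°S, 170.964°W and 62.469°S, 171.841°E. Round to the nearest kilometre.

Δλ = 171.841 − -170.964 = 342.805°; wrapped into (−180°, 180°]: -17.195°.
Δφ = -62.469 − -53.845 = -8.624°.
a = sin²(Δφ/2) + cos φ₁ · cos φ₂ · sin²(Δλ/2) = 0.011747.
c = 2·atan2(√a, √(1−a)) = 0.21720 rad → d = 6371·c ≈ 1383.77 km.

1384 km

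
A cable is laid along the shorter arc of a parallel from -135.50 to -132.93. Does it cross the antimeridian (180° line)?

Signed shortest Δλ = ((-132.93 − -135.50 + 180) mod 360) − 180 = 2.57°.
Going east by 2.57° from -135.50° reaches -132.93° without touching 180°.

No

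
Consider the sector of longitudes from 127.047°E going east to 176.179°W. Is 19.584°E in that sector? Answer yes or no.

No

Band width going east from +127.047° to -176.179°: ((-176.179 − 127.047) mod 360) = 56.774°.
Offset of +19.584° east of the west edge: ((19.584 − 127.047) mod 360) = 252.537°.
252.537° > 56.774° ⇒ outside.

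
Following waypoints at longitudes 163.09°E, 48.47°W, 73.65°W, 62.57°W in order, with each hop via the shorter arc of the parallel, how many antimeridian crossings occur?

1

Leg 1: +163.09° → -48.47°, shortest Δλ = 148.44° (east) — crosses 180°.
Leg 2: -48.47° → -73.65°, shortest Δλ = -25.18° (west) — does not cross 180°.
Leg 3: -73.65° → -62.57°, shortest Δλ = 11.08° (east) — does not cross 180°.
Total crossings: 1.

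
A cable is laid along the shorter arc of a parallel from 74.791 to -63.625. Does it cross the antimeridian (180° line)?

Signed shortest Δλ = ((-63.625 − 74.791 + 180) mod 360) − 180 = -138.416°.
Going west by 138.416° from +74.791° reaches -63.625° without touching 180°.

No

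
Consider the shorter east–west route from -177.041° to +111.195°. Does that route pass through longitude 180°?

Naïve |111.195 − -177.041| = 288.236° > 180°, so the shorter arc goes the other way round — across 180°.
Signed shortest Δλ = ((111.195 − -177.041 + 180) mod 360) − 180 = -71.764°.
Going west by 71.764° from -177.041° passes through 180° before reaching +111.195°.

Yes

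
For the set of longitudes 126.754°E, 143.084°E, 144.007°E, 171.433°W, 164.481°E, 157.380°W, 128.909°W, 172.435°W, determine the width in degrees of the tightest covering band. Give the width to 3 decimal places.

104.337°

Sort the longitudes: -172.435°, -171.433°, -157.380°, -128.909°, +126.754°, +143.084°, +144.007°, +164.481°.
Eastward gaps between consecutive values (wrapping around): 1.002°, 14.053°, 28.471°, 255.663°, 16.330°, 0.923°, 20.474°, 23.084°.
Largest gap = 255.663° ⇒ minimal covering band is its complement: 360° − 255.663° = 104.337°.
Band runs from +126.754° eastward to -128.909°, crossing the antimeridian.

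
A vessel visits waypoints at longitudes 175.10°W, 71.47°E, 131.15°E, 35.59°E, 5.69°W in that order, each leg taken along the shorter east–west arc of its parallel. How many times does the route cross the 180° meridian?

1

Leg 1: -175.10° → +71.47°, shortest Δλ = -113.43° (west) — crosses 180°.
Leg 2: +71.47° → +131.15°, shortest Δλ = 59.68° (east) — does not cross 180°.
Leg 3: +131.15° → +35.59°, shortest Δλ = -95.56° (west) — does not cross 180°.
Leg 4: +35.59° → -5.69°, shortest Δλ = -41.28° (west) — does not cross 180°.
Total crossings: 1.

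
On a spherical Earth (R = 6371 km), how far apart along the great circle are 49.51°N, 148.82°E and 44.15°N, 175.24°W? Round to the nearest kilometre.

2770 km

Δλ = -175.24 − 148.82 = -324.06°; wrapped into (−180°, 180°]: 35.94°.
Δφ = 44.15 − 49.51 = -5.36°.
a = sin²(Δφ/2) + cos φ₁ · cos φ₂ · sin²(Δλ/2) = 0.046532.
c = 2·atan2(√a, √(1−a)) = 0.43484 rad → d = 6371·c ≈ 2770.39 km.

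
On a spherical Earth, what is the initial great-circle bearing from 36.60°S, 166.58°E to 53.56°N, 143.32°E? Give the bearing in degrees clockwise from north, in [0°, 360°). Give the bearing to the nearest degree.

Δλ = 143.32 − 166.58 = -23.26°.
θ = atan2( sin Δλ · cos φ₂ , cos φ₁ · sin φ₂ − sin φ₁ · cos φ₂ · cos Δλ )
  = atan2(-0.23457, 0.97121) = -13.578° → normalised to [0°, 360°): 346.422°.

346°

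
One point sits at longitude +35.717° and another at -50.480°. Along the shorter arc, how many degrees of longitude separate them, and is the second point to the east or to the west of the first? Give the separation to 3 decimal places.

86.197° west

Raw difference: -50.480 − 35.717 = -86.197°.
Normalise into (−180°, 180°]: -86.197° stays -86.197°.
Negative ⇒ the second point lies to the west; separation 86.197°.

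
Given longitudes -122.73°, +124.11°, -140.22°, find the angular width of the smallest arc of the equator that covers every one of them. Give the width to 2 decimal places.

113.16°

Sort the longitudes: -140.22°, -122.73°, +124.11°.
Eastward gaps between consecutive values (wrapping around): 17.49°, 246.84°, 95.67°.
Largest gap = 246.84° ⇒ minimal covering band is its complement: 360° − 246.84° = 113.16°.
Band runs from +124.11° eastward to -122.73°, crossing the antimeridian.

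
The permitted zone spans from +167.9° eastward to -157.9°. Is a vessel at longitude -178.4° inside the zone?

Yes

Band width going east from +167.9° to -157.9°: ((-157.9 − 167.9) mod 360) = 34.2°.
Offset of -178.4° east of the west edge: ((-178.4 − 167.9) mod 360) = 13.7°.
13.7° ≤ 34.2° ⇒ inside.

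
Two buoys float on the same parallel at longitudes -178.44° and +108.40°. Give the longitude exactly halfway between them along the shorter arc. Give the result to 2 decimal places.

Signed shortest Δλ from -178.44° to +108.40° is -73.16°.
Midpoint longitude = -178.44° + (-73.16°)/2 = -178.44° − 36.58° = -215.02°.
Normalise into (−180°, 180°]: +144.98°.
(The naïve average (-178.44 + +108.40)/2 = -35.02° is on the wrong side of the globe.)

+144.98°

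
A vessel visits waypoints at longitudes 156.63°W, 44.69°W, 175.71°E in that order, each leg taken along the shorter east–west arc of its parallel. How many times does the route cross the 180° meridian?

Leg 1: -156.63° → -44.69°, shortest Δλ = 111.94° (east) — does not cross 180°.
Leg 2: -44.69° → +175.71°, shortest Δλ = -139.6° (west) — crosses 180°.
Total crossings: 1.

1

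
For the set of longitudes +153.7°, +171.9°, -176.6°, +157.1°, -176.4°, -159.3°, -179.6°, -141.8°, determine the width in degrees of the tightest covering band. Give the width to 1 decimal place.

64.5°

Sort the longitudes: -179.6°, -176.6°, -176.4°, -159.3°, -141.8°, +153.7°, +157.1°, +171.9°.
Eastward gaps between consecutive values (wrapping around): 3.0°, 0.2°, 17.1°, 17.5°, 295.5°, 3.4°, 14.8°, 8.5°.
Largest gap = 295.5° ⇒ minimal covering band is its complement: 360° − 295.5° = 64.5°.
Band runs from +153.7° eastward to -141.8°, crossing the antimeridian.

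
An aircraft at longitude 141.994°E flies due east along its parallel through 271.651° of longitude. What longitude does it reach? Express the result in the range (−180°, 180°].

Start at +141.994°; shift +271.651° → +413.645°.
+413.645° lies outside (−180°, 180°]; subtract 360° → +53.645°.

53.645°E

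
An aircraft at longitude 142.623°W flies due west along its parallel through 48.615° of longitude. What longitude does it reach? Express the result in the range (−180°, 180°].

168.762°E

Start at -142.623°; shift −48.615° → -191.238°.
-191.238° lies outside (−180°, 180°]; add 360° → +168.762°.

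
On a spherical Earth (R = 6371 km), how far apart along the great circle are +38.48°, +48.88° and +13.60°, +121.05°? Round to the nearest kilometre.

Δλ = 121.05 − 48.88 = 72.17°.
Δφ = 13.60 − 38.48 = -24.88°.
a = sin²(Δφ/2) + cos φ₁ · cos φ₂ · sin²(Δλ/2) = 0.310355.
c = 2·atan2(√a, √(1−a)) = 1.18177 rad → d = 6371·c ≈ 7529.04 km.

7529 km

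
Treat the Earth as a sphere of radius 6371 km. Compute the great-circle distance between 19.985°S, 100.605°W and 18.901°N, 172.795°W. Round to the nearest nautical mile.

Δλ = -172.795 − -100.605 = -72.190°.
Δφ = 18.901 − -19.985 = 38.886°.
a = sin²(Δφ/2) + cos φ₁ · cos φ₂ · sin²(Δλ/2) = 0.419384.
c = 2·atan2(√a, √(1−a)) = 1.40886 rad → d = 6371·c ≈ 8975.83 km ≈ 4846.56 nmi.

4847 nmi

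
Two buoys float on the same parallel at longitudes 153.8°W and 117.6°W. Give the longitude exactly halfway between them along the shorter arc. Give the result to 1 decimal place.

135.7°W

Signed shortest Δλ from -153.8° to -117.6° is +36.2°.
Midpoint longitude = -153.8° + (+36.2°)/2 = -153.8° + 18.1° = -135.7°.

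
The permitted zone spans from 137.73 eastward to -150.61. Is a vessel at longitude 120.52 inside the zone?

No

Band width going east from +137.73° to -150.61°: ((-150.61 − 137.73) mod 360) = 71.66°.
Offset of +120.52° east of the west edge: ((120.52 − 137.73) mod 360) = 342.79°.
342.79° > 71.66° ⇒ outside.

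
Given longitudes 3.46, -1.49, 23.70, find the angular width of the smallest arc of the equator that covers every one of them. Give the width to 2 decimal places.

Sort the longitudes: -1.49°, +3.46°, +23.70°.
Eastward gaps between consecutive values (wrapping around): 4.95°, 20.24°, 334.81°.
Largest gap = 334.81° ⇒ minimal covering band is its complement: 360° − 334.81° = 25.19°.
Band runs from -1.49° eastward to +23.70°.

25.19°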